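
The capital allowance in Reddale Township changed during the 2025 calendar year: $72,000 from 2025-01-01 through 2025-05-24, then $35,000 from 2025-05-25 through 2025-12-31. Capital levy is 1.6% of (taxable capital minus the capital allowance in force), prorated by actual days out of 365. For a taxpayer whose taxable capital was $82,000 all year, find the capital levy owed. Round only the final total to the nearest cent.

2025-01-01 to 2025-05-24: 144 days, exemption $72,000 → ($82,000 − $72,000) × 1.6% × 144/365 = $63.1233
2025-05-25 to 2025-12-31: 221 days, exemption $35,000 → ($82,000 − $35,000) × 1.6% × 221/365 = $455.3205
Total = $518.4438

$518.44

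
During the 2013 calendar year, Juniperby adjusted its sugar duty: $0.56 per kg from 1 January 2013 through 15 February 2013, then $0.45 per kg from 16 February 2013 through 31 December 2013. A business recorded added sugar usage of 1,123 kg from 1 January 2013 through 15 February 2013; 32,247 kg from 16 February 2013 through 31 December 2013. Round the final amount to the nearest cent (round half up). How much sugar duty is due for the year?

$15,140.03

1 January – 15 February 2013: 1,123 kg at $0.56/kg → $628.88
16 February – 31 December 2013: 32,247 kg at $0.45/kg → $14,511.15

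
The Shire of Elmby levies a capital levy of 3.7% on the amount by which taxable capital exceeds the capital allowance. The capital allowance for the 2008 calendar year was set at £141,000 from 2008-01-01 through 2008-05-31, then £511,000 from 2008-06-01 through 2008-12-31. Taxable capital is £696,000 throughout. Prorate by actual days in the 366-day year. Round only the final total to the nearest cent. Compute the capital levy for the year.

£12,530.46

2008-01-01 to 2008-05-31: 152 days, exemption £141,000 → (£696,000 − £141,000) × 3.7% × 152/366 = £8,528.1967
2008-06-01 to 2008-12-31: 214 days, exemption £511,000 → (£696,000 − £511,000) × 3.7% × 214/366 = £4,002.2678
Total = £12,530.4645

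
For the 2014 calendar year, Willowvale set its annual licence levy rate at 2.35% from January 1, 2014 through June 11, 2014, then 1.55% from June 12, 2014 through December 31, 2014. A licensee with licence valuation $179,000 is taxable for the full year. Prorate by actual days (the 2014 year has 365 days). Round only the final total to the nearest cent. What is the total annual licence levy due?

January 1 – June 11, 2014: 162 days at 2.35% → $179,000 × 2.35% × 162/365 = $1,866.9945
June 12 – December 31, 2014: 203 days at 1.55% → $179,000 × 1.55% × 203/365 = $1,543.0781
Total = $3,410.0726

$3,410.07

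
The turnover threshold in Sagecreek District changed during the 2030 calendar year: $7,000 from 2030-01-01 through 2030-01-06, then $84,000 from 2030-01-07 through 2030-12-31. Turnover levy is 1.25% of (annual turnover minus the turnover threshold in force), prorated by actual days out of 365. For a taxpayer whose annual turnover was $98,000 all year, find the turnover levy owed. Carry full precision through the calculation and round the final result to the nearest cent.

$190.82

2030-01-01 to 2030-01-06: 6 days, exemption $7,000 → ($98,000 − $7,000) × 1.25% × 6/365 = $18.6986
2030-01-07 to 2030-12-31: 359 days, exemption $84,000 → ($98,000 − $84,000) × 1.25% × 359/365 = $172.1233
Total = $190.8219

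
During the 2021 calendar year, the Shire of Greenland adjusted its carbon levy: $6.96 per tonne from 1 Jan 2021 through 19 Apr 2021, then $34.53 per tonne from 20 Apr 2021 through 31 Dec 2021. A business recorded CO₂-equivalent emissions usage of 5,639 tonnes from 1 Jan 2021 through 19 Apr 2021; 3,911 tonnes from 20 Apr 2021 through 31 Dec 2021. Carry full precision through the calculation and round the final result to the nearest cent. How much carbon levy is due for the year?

$174,294.27

1 Jan – 19 Apr 2021: 5,639 tonnes at $6.96/tonne → $39,247.44
20 Apr – 31 Dec 2021: 3,911 tonnes at $34.53/tonne → $135,046.83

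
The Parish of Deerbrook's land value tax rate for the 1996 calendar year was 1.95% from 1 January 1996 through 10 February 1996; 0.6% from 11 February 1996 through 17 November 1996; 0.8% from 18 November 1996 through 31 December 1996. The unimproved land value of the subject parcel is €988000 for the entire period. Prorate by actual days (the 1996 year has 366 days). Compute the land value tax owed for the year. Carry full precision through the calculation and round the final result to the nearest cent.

1 January – 10 February 1996: 41 days at 1.95% → €988000 × 1.95% × 41/366 = €2158.2131
11 February – 17 November 1996: 281 days at 0.6% → €988000 × 0.6% × 281/366 = €4551.2787
18 November – 31 December 1996: 44 days at 0.8% → €988000 × 0.8% × 44/366 = €950.2077
Total = €7659.6995

€7659.70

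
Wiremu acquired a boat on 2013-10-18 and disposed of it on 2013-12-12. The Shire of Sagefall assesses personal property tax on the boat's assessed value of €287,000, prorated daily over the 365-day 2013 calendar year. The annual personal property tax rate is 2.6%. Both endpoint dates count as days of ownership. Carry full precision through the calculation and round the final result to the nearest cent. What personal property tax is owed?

Days held (2013-10-18 to 2013-12-12): 56 out of 365
Tax = €287,000 × 2.6% × 56/365 = €1,144.8548

€1,144.85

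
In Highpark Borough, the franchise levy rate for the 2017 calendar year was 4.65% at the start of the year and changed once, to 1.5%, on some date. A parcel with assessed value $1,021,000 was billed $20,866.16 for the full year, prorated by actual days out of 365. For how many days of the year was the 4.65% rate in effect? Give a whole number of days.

Let d = days at the first rate; then 365 − d days at the second rate.
$1,021,000 × [4.65%·d + 1.5%·(365−d)] / 365 = $20,866.16
Solving gives d = 63, so the new rate took effect on 5 March 2017.

63 days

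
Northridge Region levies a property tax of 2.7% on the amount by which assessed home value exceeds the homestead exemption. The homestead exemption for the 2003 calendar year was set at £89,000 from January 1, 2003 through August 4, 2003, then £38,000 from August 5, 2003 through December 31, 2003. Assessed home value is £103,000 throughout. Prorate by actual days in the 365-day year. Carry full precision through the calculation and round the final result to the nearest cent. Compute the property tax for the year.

January 1 – August 4, 2003: 216 days, exemption £89,000 → (£103,000 − £89,000) × 2.7% × 216/365 = £223.6932
August 5 – December 31, 2003: 149 days, exemption £38,000 → (£103,000 − £38,000) × 2.7% × 149/365 = £716.4247
Total = £940.1178

£940.12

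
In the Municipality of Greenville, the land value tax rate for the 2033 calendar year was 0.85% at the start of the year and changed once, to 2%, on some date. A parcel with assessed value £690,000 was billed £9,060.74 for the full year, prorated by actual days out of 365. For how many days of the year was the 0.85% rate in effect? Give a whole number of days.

218 days

Let d = days at the first rate; then 365 − d days at the second rate.
£690,000 × [0.85%·d + 2%·(365−d)] / 365 = £9,060.74
Solving gives d = 218, so the new rate took effect on August 7, 2033.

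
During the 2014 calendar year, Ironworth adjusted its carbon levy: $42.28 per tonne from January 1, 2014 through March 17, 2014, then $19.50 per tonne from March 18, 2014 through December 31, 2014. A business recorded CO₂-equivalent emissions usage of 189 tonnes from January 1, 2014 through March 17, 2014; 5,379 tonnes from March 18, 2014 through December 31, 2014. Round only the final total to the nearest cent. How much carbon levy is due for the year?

$112,881.42

January 1 – March 17, 2014: 189 tonnes at $42.28/tonne → $7,990.92
March 18 – December 31, 2014: 5,379 tonnes at $19.50/tonne → $104,890.50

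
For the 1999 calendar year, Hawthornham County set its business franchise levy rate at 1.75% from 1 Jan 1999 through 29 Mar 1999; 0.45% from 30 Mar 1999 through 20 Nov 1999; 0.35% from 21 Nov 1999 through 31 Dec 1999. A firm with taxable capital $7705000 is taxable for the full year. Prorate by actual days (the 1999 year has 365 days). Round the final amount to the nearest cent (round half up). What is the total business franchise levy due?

$57956.38

1 Jan – 29 Mar 1999: 88 days at 1.75% → $7705000 × 1.75% × 88/365 = $32508.7671
30 Mar – 20 Nov 1999: 236 days at 0.45% → $7705000 × 0.45% × 236/365 = $22418.3836
21 Nov – 31 Dec 1999: 41 days at 0.35% → $7705000 × 0.35% × 41/365 = $3029.2260
Total = $57956.3767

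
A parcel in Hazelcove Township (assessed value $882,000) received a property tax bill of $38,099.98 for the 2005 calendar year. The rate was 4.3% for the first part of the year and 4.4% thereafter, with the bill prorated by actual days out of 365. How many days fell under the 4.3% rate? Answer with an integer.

293 days

Let d = days at the first rate; then 365 − d days at the second rate.
$882,000 × [4.3%·d + 4.4%·(365−d)] / 365 = $38,099.98
Solving gives d = 293, so the new rate took effect on 21 Oct 2005.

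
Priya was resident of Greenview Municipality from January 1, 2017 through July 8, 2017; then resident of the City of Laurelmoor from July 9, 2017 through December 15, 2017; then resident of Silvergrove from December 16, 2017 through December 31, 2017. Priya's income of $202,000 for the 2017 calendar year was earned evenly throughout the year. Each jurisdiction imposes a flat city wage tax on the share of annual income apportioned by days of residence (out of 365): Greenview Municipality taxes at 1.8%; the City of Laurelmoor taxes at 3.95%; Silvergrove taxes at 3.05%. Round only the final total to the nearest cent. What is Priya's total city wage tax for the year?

$5,650.47

Greenview Municipality, January 1 – July 8, 2017: 189 days → $202,000 × 1.8% × 189/365 = $1,882.7507
The City of Laurelmoor, July 9 – December 15, 2017: 160 days → $202,000 × 3.95% × 160/365 = $3,497.6438
Silvergrove, December 16 – December 31, 2017: 16 days → $202,000 × 3.05% × 16/365 = $270.0712
Total = $5,650.4658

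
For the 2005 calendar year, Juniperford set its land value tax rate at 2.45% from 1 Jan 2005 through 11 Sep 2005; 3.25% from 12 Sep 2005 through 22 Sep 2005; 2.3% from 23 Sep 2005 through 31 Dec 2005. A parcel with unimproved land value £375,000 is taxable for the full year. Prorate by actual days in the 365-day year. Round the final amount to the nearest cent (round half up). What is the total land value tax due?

£9,123.80

1 Jan – 11 Sep 2005: 254 days at 2.45% → £375,000 × 2.45% × 254/365 = £6,393.4932
12 Sep – 22 Sep 2005: 11 days at 3.25% → £375,000 × 3.25% × 11/365 = £367.2945
23 Sep – 31 Dec 2005: 100 days at 2.3% → £375,000 × 2.3% × 100/365 = £2,363.0137
Total = £9,123.8014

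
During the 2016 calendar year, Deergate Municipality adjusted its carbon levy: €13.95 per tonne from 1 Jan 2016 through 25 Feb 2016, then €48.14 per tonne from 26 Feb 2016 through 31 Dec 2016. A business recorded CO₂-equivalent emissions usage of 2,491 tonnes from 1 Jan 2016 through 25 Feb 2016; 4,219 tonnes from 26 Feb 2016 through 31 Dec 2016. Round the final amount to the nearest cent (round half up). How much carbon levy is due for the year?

1 Jan – 25 Feb 2016: 2,491 tonnes at €13.95/tonne → €34749.45
26 Feb – 31 Dec 2016: 4,219 tonnes at €48.14/tonne → €203102.66

€237852.11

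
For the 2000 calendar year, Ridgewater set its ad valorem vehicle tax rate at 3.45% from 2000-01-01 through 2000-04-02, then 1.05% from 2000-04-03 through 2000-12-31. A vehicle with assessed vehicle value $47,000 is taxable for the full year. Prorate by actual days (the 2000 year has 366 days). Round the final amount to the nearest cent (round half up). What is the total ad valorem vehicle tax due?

$780.12

2000-01-01 to 2000-04-02: 93 days at 3.45% → $47,000 × 3.45% × 93/366 = $412.0205
2000-04-03 to 2000-12-31: 273 days at 1.05% → $47,000 × 1.05% × 273/366 = $368.1025
Total = $780.1230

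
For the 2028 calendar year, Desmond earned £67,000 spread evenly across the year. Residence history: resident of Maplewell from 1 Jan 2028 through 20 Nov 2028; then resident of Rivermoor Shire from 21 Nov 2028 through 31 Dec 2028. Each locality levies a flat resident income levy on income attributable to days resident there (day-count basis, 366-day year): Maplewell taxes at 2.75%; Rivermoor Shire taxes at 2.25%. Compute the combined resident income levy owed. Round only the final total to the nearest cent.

Maplewell, 1 Jan – 20 Nov 2028: 325 days → £67,000 × 2.75% × 325/366 = £1,636.0997
Rivermoor Shire, 21 Nov – 31 Dec 2028: 41 days → £67,000 × 2.25% × 41/366 = £168.8730
Total = £1,804.9727

£1,804.97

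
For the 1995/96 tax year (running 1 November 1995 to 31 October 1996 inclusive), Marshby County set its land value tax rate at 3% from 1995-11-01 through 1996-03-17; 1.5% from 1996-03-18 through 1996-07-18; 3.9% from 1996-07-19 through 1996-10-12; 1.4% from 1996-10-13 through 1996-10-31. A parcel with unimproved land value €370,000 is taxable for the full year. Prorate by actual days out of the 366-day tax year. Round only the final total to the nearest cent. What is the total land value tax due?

1995-11-01 to 1996-03-17: 138 days at 3% → €370,000 × 3% × 138/366 = €4,185.2459
1996-03-18 to 1996-07-18: 123 days at 1.5% → €370,000 × 1.5% × 123/366 = €1,865.1639
1996-07-19 to 1996-10-12: 86 days at 3.9% → €370,000 × 3.9% × 86/366 = €3,390.6557
1996-10-13 to 1996-10-31: 19 days at 1.4% → €370,000 × 1.4% × 19/366 = €268.9071
Total = €9,709.9727

€9,709.97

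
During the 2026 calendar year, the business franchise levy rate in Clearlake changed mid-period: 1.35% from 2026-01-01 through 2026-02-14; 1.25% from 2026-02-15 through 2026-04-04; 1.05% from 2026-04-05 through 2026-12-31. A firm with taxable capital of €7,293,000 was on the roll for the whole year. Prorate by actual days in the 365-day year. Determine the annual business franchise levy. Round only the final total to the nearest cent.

2026-01-01 to 2026-02-14: 45 days at 1.35% → €7,293,000 × 1.35% × 45/365 = €12,138.3493
2026-02-15 to 2026-04-04: 49 days at 1.25% → €7,293,000 × 1.25% × 49/365 = €12,238.2534
2026-04-05 to 2026-12-31: 271 days at 1.05% → €7,293,000 × 1.05% × 271/365 = €56,855.4288
Total = €81,232.0315

€81,232.03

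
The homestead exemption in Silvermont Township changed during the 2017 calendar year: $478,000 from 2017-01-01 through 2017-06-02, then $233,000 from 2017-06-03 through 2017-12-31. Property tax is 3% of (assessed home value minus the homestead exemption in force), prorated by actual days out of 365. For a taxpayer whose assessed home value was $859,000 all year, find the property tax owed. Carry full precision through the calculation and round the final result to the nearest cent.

$15,699.04

2017-01-01 to 2017-06-02: 153 days, exemption $478,000 → ($859,000 − $478,000) × 3% × 153/365 = $4,791.2055
2017-06-03 to 2017-12-31: 212 days, exemption $233,000 → ($859,000 − $233,000) × 3% × 212/365 = $10,907.8356
Total = $15,699.0411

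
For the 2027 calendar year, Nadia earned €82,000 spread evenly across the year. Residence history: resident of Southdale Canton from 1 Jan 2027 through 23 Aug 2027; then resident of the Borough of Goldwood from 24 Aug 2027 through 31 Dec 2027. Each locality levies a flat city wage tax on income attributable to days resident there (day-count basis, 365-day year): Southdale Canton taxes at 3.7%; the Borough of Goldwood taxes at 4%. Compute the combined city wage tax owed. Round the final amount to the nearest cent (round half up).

€3,121.62

Southdale Canton, 1 Jan – 23 Aug 2027: 235 days → €82,000 × 3.7% × 235/365 = €1,953.3973
The Borough of Goldwood, 24 Aug – 31 Dec 2027: 130 days → €82,000 × 4% × 130/365 = €1,168.2192
Total = €3,121.6164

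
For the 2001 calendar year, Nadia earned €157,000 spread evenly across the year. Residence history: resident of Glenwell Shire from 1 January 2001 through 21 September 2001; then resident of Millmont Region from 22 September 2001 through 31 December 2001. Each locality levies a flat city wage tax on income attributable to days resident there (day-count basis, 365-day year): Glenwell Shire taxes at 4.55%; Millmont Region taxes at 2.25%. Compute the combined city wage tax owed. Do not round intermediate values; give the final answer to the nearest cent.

€6,144.29

Glenwell Shire, 1 January – 21 September 2001: 264 days → €157,000 × 4.55% × 264/365 = €5,166.8055
Millmont Region, 22 September – 31 December 2001: 101 days → €157,000 × 2.25% × 101/365 = €977.4863
Total = €6,144.2918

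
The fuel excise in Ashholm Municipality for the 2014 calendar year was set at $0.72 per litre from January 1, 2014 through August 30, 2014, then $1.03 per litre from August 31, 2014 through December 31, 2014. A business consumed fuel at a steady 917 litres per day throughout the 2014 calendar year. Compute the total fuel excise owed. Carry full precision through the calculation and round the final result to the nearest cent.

$275,952.81

January 1 – August 30, 2014: 242 days × 917 litres/day = 221,914 litres at $0.72/litre → $159,778.08
August 31 – December 31, 2014: 123 days × 917 litres/day = 112,791 litres at $1.03/litre → $116,174.73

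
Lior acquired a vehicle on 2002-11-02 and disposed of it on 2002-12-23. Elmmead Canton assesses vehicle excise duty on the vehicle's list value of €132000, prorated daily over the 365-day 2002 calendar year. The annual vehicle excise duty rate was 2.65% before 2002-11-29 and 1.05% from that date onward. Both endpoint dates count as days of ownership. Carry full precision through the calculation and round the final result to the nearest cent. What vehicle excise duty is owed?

2002-11-02 to 2002-11-28: 27 days at 2.65% → €132000 × 2.65% × 27/365 = €258.7562
2002-11-29 to 2002-12-23: 25 days at 1.05% → €132000 × 1.05% × 25/365 = €94.9315
Total = €353.6877

€353.69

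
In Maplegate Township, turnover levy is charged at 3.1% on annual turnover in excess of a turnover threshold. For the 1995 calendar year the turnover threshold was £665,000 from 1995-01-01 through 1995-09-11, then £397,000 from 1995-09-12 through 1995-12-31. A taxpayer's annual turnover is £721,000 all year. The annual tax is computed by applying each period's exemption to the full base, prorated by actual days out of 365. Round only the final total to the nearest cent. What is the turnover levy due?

£4,262.54

1995-01-01 to 1995-09-11: 254 days, exemption £665,000 → (£721,000 − £665,000) × 3.1% × 254/365 = £1,208.0658
1995-09-12 to 1995-12-31: 111 days, exemption £397,000 → (£721,000 − £397,000) × 3.1% × 111/365 = £3,054.4767
Total = £4,262.5425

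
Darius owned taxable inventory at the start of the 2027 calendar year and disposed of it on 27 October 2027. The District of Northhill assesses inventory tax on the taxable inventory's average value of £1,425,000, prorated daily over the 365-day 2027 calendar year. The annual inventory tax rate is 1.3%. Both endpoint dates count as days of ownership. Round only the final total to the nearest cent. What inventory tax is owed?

Days held (1 January – 27 October 2027): 300 out of 365
Tax = £1,425,000 × 1.3% × 300/365 = £15,226.0274

£15,226.03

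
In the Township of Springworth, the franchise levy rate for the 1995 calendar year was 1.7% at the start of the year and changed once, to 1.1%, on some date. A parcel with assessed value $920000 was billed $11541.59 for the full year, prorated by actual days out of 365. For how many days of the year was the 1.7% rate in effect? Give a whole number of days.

Let d = days at the first rate; then 365 − d days at the second rate.
$920000 × [1.7%·d + 1.1%·(365−d)] / 365 = $11541.59
Solving gives d = 94, so the new rate took effect on 5 April 1995.

94 days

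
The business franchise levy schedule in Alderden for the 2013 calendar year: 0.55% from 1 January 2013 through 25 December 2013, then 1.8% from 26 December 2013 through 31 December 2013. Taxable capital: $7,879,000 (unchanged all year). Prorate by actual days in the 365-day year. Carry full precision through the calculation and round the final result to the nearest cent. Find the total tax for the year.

1 January – 25 December 2013: 359 days at 0.55% → $7,879,000 × 0.55% × 359/365 = $42,622.1521
26 December – 31 December 2013: 6 days at 1.8% → $7,879,000 × 1.8% × 6/365 = $2,331.3205
Total = $44,953.4726

$44,953.47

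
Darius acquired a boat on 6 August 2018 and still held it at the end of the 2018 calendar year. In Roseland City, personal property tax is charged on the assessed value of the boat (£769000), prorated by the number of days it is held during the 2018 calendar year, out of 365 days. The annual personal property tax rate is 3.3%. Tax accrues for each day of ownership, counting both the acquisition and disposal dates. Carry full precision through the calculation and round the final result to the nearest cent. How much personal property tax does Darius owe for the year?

£10289.85

Days held (6 August – 31 December 2018): 148 out of 365
Tax = £769000 × 3.3% × 148/365 = £10289.8521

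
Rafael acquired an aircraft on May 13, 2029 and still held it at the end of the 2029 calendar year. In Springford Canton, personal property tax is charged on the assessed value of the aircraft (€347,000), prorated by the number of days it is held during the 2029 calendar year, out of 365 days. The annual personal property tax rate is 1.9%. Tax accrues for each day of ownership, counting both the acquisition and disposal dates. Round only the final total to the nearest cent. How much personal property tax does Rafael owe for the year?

Days held (May 13 – December 31, 2029): 233 out of 365
Tax = €347,000 × 1.9% × 233/365 = €4,208.6822

€4,208.68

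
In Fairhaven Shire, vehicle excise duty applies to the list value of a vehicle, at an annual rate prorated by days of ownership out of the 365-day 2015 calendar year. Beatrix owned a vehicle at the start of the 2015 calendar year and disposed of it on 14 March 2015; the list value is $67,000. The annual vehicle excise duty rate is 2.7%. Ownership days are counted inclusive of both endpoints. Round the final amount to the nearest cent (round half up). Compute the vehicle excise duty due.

$361.80

Days held (1 January – 14 March 2015): 73 out of 365
Tax = $67,000 × 2.7% × 73/365 = $361.8000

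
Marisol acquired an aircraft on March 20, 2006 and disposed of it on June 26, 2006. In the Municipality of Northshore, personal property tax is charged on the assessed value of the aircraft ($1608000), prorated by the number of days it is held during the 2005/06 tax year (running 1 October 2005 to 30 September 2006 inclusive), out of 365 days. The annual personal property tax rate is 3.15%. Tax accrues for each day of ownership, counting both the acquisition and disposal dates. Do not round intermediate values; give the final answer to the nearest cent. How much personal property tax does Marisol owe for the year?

Days held (March 20 – June 26, 2006): 99 out of 365
Tax = $1608000 × 3.15% × 99/365 = $13738.4877

$13738.49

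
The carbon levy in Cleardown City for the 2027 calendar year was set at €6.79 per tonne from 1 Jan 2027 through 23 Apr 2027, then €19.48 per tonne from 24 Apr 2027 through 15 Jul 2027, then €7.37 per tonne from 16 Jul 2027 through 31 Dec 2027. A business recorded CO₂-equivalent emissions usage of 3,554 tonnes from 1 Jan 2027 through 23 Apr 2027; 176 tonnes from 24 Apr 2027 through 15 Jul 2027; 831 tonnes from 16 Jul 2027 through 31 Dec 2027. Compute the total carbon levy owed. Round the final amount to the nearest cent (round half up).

€33684.61

1 Jan – 23 Apr 2027: 3,554 tonnes at €6.79/tonne → €24131.66
24 Apr – 15 Jul 2027: 176 tonnes at €19.48/tonne → €3428.48
16 Jul – 31 Dec 2027: 831 tonnes at €7.37/tonne → €6124.47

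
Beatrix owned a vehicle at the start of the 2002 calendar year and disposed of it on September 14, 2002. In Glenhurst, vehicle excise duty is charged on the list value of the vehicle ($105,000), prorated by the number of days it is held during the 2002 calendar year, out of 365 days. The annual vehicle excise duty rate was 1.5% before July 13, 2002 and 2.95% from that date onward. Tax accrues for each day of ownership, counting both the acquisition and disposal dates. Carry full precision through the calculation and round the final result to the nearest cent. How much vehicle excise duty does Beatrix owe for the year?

January 1 – July 12, 2002: 193 days at 1.5% → $105,000 × 1.5% × 193/365 = $832.8082
July 13 – September 14, 2002: 64 days at 2.95% → $105,000 × 2.95% × 64/365 = $543.1233
Total = $1,375.9315

$1,375.93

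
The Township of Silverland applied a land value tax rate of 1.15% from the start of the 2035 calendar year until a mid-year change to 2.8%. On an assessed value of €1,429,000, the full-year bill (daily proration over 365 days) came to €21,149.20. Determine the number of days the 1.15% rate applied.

292 days

Let d = days at the first rate; then 365 − d days at the second rate.
€1,429,000 × [1.15%·d + 2.8%·(365−d)] / 365 = €21,149.20
Solving gives d = 292, so the new rate took effect on October 20, 2035.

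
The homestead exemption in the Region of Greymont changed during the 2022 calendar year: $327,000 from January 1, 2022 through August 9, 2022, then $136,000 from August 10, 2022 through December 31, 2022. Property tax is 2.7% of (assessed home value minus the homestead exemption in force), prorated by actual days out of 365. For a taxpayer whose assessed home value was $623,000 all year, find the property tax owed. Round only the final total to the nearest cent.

January 1 – August 9, 2022: 221 days, exemption $327,000 → ($623,000 − $327,000) × 2.7% × 221/365 = $4,838.9918
August 10 – December 31, 2022: 144 days, exemption $136,000 → ($623,000 − $136,000) × 2.7% × 144/365 = $5,187.5507
Total = $10,026.5425

$10,026.54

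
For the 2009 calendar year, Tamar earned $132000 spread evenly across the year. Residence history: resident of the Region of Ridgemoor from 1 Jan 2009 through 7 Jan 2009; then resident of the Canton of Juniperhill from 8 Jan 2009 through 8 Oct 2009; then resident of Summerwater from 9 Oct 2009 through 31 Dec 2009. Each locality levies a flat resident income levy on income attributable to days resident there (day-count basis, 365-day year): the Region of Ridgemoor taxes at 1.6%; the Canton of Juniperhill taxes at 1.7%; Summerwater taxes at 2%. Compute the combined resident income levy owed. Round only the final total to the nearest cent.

The Region of Ridgemoor, 1 Jan – 7 Jan 2009: 7 days → $132000 × 1.6% × 7/365 = $40.5041
The Canton of Juniperhill, 8 Jan – 8 Oct 2009: 274 days → $132000 × 1.7% × 274/365 = $1684.5370
Summerwater, 9 Oct – 31 Dec 2009: 84 days → $132000 × 2% × 84/365 = $607.5616
Total = $2332.6027

$2332.60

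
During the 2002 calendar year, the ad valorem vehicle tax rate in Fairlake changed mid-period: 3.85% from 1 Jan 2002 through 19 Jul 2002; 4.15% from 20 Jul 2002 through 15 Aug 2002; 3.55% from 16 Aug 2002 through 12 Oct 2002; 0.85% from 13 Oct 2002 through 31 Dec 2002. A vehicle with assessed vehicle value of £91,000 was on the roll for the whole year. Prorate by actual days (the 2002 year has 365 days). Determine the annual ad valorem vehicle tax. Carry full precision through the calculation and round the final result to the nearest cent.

1 Jan – 19 Jul 2002: 200 days at 3.85% → £91,000 × 3.85% × 200/365 = £1,919.7260
20 Jul – 15 Aug 2002: 27 days at 4.15% → £91,000 × 4.15% × 27/365 = £279.3575
16 Aug – 12 Oct 2002: 58 days at 3.55% → £91,000 × 3.55% × 58/365 = £513.3397
13 Oct – 31 Dec 2002: 80 days at 0.85% → £91,000 × 0.85% × 80/365 = £169.5342
Total = £2,881.9575

£2,881.96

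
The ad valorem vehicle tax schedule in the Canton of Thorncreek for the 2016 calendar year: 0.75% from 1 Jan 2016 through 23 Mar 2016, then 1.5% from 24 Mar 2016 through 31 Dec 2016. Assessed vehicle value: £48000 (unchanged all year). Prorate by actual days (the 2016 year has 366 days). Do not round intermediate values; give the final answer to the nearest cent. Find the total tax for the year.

1 Jan – 23 Mar 2016: 83 days at 0.75% → £48000 × 0.75% × 83/366 = £81.6393
24 Mar – 31 Dec 2016: 283 days at 1.5% → £48000 × 1.5% × 283/366 = £556.7213
Total = £638.3607

£638.36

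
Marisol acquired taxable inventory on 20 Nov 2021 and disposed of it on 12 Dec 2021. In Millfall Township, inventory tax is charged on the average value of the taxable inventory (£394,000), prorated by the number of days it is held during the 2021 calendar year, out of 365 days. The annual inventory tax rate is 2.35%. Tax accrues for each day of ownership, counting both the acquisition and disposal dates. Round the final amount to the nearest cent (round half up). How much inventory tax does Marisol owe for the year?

Days held (20 Nov – 12 Dec 2021): 23 out of 365
Tax = £394,000 × 2.35% × 23/365 = £583.4438

£583.44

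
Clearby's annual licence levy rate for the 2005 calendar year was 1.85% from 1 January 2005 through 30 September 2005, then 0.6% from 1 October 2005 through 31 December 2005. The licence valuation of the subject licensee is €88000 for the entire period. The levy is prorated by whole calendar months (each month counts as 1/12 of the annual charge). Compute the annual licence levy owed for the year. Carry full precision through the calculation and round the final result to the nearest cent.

1 January – 30 September 2005: 9 months at 1.85% → €88000 × 1.85% × 9/12 = €1221.0000
1 October – 31 December 2005: 3 months at 0.6% → €88000 × 0.6% × 3/12 = €132.0000
Total = €1353.0000

€1353.00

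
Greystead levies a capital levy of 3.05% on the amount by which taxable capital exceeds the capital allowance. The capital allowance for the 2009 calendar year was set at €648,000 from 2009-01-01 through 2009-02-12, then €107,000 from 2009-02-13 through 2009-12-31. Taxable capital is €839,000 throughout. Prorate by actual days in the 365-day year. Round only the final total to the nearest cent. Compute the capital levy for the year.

€20,382.11

2009-01-01 to 2009-02-12: 43 days, exemption €648,000 → (€839,000 − €648,000) × 3.05% × 43/365 = €686.2918
2009-02-13 to 2009-12-31: 322 days, exemption €107,000 → (€839,000 − €107,000) × 3.05% × 322/365 = €19,695.8137
Total = €20,382.1055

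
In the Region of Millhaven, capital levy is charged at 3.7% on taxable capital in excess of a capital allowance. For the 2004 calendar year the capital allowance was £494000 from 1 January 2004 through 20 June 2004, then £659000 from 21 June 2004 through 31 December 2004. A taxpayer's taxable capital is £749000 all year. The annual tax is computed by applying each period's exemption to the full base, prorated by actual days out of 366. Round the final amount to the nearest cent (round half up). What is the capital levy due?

£6199.02

1 January – 20 June 2004: 172 days, exemption £494000 → (£749000 − £494000) × 3.7% × 172/366 = £4433.9344
21 June – 31 December 2004: 194 days, exemption £659000 → (£749000 − £659000) × 3.7% × 194/366 = £1765.0820
Total = £6199.0164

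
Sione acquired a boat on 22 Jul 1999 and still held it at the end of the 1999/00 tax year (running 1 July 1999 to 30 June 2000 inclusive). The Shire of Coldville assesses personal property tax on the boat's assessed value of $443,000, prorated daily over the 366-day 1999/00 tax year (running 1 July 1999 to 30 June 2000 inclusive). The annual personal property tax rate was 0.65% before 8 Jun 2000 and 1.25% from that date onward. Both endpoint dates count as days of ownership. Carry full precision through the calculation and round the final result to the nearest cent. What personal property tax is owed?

22 Jul 1999 – 7 Jun 2000: 322 days at 0.65% → $443,000 × 0.65% × 322/366 = $2,533.3306
8 Jun – 30 Jun 2000: 23 days at 1.25% → $443,000 × 1.25% × 23/366 = $347.9850
Total = $2,881.3156

$2,881.32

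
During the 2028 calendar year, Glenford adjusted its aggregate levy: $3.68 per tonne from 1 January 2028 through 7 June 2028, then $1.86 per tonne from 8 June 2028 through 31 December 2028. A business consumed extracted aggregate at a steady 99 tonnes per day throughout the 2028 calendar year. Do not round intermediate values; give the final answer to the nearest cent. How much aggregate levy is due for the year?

$96,043.86

1 January – 7 June 2028: 159 days × 99 tonnes/day = 15,741 tonnes at $3.68/tonne → $57,926.88
8 June – 31 December 2028: 207 days × 99 tonnes/day = 20,493 tonnes at $1.86/tonne → $38,116.98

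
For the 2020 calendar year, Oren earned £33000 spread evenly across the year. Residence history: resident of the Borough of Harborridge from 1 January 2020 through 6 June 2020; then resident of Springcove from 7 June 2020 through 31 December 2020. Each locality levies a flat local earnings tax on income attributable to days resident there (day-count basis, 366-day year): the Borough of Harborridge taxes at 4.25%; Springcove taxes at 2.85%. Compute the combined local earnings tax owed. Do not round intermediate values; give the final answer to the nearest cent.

The Borough of Harborridge, 1 January – 6 June 2020: 158 days → £33000 × 4.25% × 158/366 = £605.4508
Springcove, 7 June – 31 December 2020: 208 days → £33000 × 2.85% × 208/366 = £534.4918
Total = £1139.9426

£1139.94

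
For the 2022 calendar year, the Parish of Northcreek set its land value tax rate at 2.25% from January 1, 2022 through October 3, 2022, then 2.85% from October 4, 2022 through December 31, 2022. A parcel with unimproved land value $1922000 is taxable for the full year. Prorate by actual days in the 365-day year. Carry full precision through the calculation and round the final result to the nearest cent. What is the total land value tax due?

$46056.91

January 1 – October 3, 2022: 276 days at 2.25% → $1922000 × 2.25% × 276/365 = $32700.3288
October 4 – December 31, 2022: 89 days at 2.85% → $1922000 × 2.85% × 89/365 = $13356.5836
Total = $46056.9123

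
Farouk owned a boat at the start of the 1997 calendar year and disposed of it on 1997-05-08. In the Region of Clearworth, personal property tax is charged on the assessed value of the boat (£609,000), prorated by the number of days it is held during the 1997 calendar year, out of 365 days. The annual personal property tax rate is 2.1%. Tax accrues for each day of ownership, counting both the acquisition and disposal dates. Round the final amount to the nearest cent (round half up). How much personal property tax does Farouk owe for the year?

Days held (1997-01-01 to 1997-05-08): 128 out of 365
Tax = £609,000 × 2.1% × 128/365 = £4,484.9096

£4,484.91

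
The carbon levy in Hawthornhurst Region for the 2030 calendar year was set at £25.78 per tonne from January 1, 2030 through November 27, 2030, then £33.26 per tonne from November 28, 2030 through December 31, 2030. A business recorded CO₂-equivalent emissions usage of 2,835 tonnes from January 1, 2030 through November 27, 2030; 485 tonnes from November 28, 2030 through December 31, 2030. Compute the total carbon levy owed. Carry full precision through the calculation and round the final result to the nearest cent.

January 1 – November 27, 2030: 2,835 tonnes at £25.78/tonne → £73,086.30
November 28 – December 31, 2030: 485 tonnes at £33.26/tonne → £16,131.10

£89,217.40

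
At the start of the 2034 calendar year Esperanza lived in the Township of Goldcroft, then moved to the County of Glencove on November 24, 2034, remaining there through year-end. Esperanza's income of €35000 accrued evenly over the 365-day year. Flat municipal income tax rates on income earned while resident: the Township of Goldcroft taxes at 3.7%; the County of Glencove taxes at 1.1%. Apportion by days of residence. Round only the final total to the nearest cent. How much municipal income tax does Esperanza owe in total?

€1200.26

The Township of Goldcroft, January 1 – November 23, 2034: 327 days → €35000 × 3.7% × 327/365 = €1160.1781
The County of Glencove, November 24 – December 31, 2034: 38 days → €35000 × 1.1% × 38/365 = €40.0822
Total = €1200.2603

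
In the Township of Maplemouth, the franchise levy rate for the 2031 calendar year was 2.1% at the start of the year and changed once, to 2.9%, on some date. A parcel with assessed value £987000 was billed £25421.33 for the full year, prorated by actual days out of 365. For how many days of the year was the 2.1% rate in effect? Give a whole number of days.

148 days

Let d = days at the first rate; then 365 − d days at the second rate.
£987000 × [2.1%·d + 2.9%·(365−d)] / 365 = £25421.33
Solving gives d = 148, so the new rate took effect on 29 May 2031.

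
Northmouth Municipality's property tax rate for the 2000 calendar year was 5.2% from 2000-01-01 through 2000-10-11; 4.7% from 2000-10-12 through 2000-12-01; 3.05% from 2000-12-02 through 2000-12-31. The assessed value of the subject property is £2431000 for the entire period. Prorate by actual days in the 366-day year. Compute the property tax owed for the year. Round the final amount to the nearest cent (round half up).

£120434.13

2000-01-01 to 2000-10-11: 285 days at 5.2% → £2431000 × 5.2% × 285/366 = £98435.5738
2000-10-12 to 2000-12-01: 51 days at 4.7% → £2431000 × 4.7% × 51/366 = £15921.0574
2000-12-02 to 2000-12-31: 30 days at 3.05% → £2431000 × 3.05% × 30/366 = £6077.5000
Total = £120434.1311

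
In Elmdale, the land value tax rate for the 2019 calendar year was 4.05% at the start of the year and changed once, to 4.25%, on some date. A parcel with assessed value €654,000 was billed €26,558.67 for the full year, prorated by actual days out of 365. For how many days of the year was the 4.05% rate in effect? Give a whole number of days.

Let d = days at the first rate; then 365 − d days at the second rate.
€654,000 × [4.05%·d + 4.25%·(365−d)] / 365 = €26,558.67
Solving gives d = 345, so the new rate took effect on 12 December 2019.

345 days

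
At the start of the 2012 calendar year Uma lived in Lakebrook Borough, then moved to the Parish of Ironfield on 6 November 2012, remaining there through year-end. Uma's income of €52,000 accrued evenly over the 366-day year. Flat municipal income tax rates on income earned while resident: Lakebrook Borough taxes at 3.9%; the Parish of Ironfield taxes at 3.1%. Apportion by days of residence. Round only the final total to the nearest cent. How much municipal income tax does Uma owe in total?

Lakebrook Borough, 1 January – 5 November 2012: 310 days → €52,000 × 3.9% × 310/366 = €1,717.7049
The Parish of Ironfield, 6 November – 31 December 2012: 56 days → €52,000 × 3.1% × 56/366 = €246.6448
Total = €1,964.3497

€1,964.35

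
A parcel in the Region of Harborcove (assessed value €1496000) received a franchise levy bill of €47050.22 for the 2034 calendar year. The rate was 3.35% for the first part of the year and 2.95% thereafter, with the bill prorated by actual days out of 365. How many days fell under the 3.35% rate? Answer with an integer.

178 days

Let d = days at the first rate; then 365 − d days at the second rate.
€1496000 × [3.35%·d + 2.95%·(365−d)] / 365 = €47050.22
Solving gives d = 178, so the new rate took effect on June 28, 2034.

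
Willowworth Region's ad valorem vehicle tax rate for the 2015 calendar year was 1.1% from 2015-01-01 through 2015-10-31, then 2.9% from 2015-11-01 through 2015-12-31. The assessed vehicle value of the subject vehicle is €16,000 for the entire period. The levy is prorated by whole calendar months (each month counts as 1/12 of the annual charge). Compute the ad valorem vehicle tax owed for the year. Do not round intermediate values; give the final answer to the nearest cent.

€224.00

2015-01-01 to 2015-10-31: 10 months at 1.1% → €16,000 × 1.1% × 10/12 = €146.6667
2015-11-01 to 2015-12-31: 2 months at 2.9% → €16,000 × 2.9% × 2/12 = €77.3333
Total = €224.0000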